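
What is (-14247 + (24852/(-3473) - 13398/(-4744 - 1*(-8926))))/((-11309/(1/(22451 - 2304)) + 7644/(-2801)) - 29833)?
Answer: 4833478322363/77252426900897635 ≈ 6.2567e-5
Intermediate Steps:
(-14247 + (24852/(-3473) - 13398/(-4744 - 1*(-8926))))/((-11309/(1/(22451 - 2304)) + 7644/(-2801)) - 29833) = (-14247 + (24852*(-1/3473) - 13398/(-4744 + 8926)))/((-11309/(1/20147) + 7644*(-1/2801)) - 29833) = (-14247 + (-24852/3473 - 13398/4182))/((-11309/1/20147 - 7644/2801) - 29833) = (-14247 + (-24852/3473 - 13398*1/4182))/((-11309*20147 - 7644/2801) - 29833) = (-14247 + (-24852/3473 - 2233/697))/((-227842423 - 7644/2801) - 29833) = (-14247 - 25077053/2420681)/(-638186634467/2801 - 29833) = -34512519260/(2420681*(-638270196700/2801)) = -34512519260/2420681*(-2801/638270196700) = 4833478322363/77252426900897635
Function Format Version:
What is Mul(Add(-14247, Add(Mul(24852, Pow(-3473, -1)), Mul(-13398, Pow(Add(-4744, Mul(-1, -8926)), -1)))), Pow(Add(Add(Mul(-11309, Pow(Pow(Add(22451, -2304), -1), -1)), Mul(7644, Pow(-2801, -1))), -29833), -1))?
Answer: Rational(4833478322363, 77252426900897635) ≈ 6.2567e-5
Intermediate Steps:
Mul(Add(-14247, Add(Mul(24852, Pow(-3473, -1)), Mul(-13398, Pow(Add(-4744, Mul(-1, -8926)), -1)))), Pow(Add(Add(Mul(-11309, Pow(Pow(Add(22451, -2304), -1), -1)), Mul(7644, Pow(-2801, -1))), -29833), -1)) = Mul(Add(-14247, Add(Mul(24852, Rational(-1, 3473)), Mul(-13398, Pow(Add(-4744, 8926), -1)))), Pow(Add(Add(Mul(-11309, Pow(Pow(20147, -1), -1)), Mul(7644, Rational(-1, 2801))), -29833), -1)) = Mul(Add(-14247, Add(Rational(-24852, 3473), Mul(-13398, Pow(4182, -1)))), Pow(Add(Add(Mul(-11309, Pow(Rational(1, 20147), -1)), Rational(-7644, 2801)), -29833), -1)) = Mul(Add(-14247, Add(Rational(-24852, 3473), Mul(-13398, Rational(1, 4182)))), Pow(Add(Add(Mul(-11309, 20147), Rational(-7644, 2801)), -29833), -1)) = Mul(Add(-14247, Add(Rational(-24852, 3473), Rational(-2233, 697))), Pow(Add(Add(-227842423, Rational(-7644, 2801)), -29833), -1)) = Mul(Add(-14247, Rational(-25077053, 2420681)), Pow(Add(Rational(-638186634467, 2801), -29833), -1)) = Mul(Rational(-34512519260, 2420681), Pow(Rational(-638270196700, 2801), -1)) = Mul(Rational(-34512519260, 2420681), Rational(-2801, 638270196700)) = Rational(4833478322363, 77252426900897635)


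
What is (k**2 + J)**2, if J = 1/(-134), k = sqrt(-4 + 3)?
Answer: 18225/17956 ≈ 1.0150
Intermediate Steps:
k = I (k = sqrt(-1) = I ≈ 1.0*I)
J = -1/134 ≈ -0.0074627
(k**2 + J)**2 = (I**2 - 1/134)**2 = (-1 - 1/134)**2 = (-135/134)**2 = 18225/17956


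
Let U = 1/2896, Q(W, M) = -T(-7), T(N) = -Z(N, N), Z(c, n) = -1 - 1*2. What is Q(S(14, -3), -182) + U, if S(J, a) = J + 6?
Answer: -8687/2896 ≈ -2.9997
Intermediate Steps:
Z(c, n) = -3 (Z(c, n) = -1 - 2 = -3)
T(N) = 3 (T(N) = -1*(-3) = 3)
S(J, a) = 6 + J
Q(W, M) = -3 (Q(W, M) = -1*3 = -3)
U = 1/2896 ≈ 0.00034530
Q(S(14, -3), -182) + U = -3 + 1/2896 = -8687/2896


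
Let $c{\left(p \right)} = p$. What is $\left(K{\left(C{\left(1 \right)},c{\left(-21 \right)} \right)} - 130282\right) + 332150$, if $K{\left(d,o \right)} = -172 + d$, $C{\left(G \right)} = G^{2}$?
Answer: $201697$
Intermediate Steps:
$\left(K{\left(C{\left(1 \right)},c{\left(-21 \right)} \right)} - 130282\right) + 332150 = \left(\left(-172 + 1^{2}\right) - 130282\right) + 332150 = \left(\left(-172 + 1\right) - 130282\right) + 332150 = \left(-171 - 130282\right) + 332150 = -130453 + 332150 = 201697$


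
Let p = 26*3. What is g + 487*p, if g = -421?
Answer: 37565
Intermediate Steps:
p = 78
g + 487*p = -421 + 487*78 = -421 + 37986 = 37565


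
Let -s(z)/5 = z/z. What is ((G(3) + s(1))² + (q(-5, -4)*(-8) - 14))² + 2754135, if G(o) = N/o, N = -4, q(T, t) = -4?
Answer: 223358464/81 ≈ 2.7575e+6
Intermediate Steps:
s(z) = -5 (s(z) = -5*z/z = -5*1 = -5)
G(o) = -4/o
((G(3) + s(1))² + (q(-5, -4)*(-8) - 14))² + 2754135 = ((-4/3 - 5)² + (-4*(-8) - 14))² + 2754135 = ((-4*⅓ - 5)² + (32 - 14))² + 2754135 = ((-4/3 - 5)² + 18)² + 2754135 = ((-19/3)² + 18)² + 2754135 = (361/9 + 18)² + 2754135 = (523/9)² + 2754135 = 273529/81 + 2754135 = 223358464/81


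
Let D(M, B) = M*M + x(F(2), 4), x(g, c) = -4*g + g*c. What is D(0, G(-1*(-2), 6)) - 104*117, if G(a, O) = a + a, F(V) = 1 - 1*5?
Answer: -12168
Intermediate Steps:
F(V) = -4 (F(V) = 1 - 5 = -4)
x(g, c) = -4*g + c*g
G(a, O) = 2*a
D(M, B) = M**2 (D(M, B) = M*M - 4*(-4 + 4) = M**2 - 4*0 = M**2 + 0 = M**2)
D(0, G(-1*(-2), 6)) - 104*117 = 0**2 - 104*117 = 0 - 12168 = -12168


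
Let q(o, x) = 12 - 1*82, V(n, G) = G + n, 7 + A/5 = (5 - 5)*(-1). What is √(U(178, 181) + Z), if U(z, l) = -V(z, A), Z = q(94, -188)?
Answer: I*√213 ≈ 14.595*I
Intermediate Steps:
A = -35 (A = -35 + 5*((5 - 5)*(-1)) = -35 + 5*(0*(-1)) = -35 + 5*0 = -35 + 0 = -35)
q(o, x) = -70 (q(o, x) = 12 - 82 = -70)
Z = -70
U(z, l) = 35 - z (U(z, l) = -(-35 + z) = 35 - z)
√(U(178, 181) + Z) = √((35 - 1*178) - 70) = √((35 - 178) - 70) = √(-143 - 70) = √(-213) = I*√213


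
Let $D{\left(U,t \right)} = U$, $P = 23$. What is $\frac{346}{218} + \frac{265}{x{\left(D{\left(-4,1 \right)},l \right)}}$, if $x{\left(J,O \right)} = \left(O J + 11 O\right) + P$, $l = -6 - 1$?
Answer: $- \frac{24387}{2834} \approx -8.6051$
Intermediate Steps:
$l = -7$
$x{\left(J,O \right)} = 23 + 11 O + J O$ ($x{\left(J,O \right)} = \left(O J + 11 O\right) + 23 = \left(J O + 11 O\right) + 23 = \left(11 O + J O\right) + 23 = 23 + 11 O + J O$)
$\frac{346}{218} + \frac{265}{x{\left(D{\left(-4,1 \right)},l \right)}} = \frac{346}{218} + \frac{265}{23 + 11 \left(-7\right) - -28} = 346 \cdot \frac{1}{218} + \frac{265}{23 - 77 + 28} = \frac{173}{109} + \frac{265}{-26} = \frac{173}{109} + 265 \left(- \frac{1}{26}\right) = \frac{173}{109} - \frac{265}{26} = - \frac{24387}{2834}$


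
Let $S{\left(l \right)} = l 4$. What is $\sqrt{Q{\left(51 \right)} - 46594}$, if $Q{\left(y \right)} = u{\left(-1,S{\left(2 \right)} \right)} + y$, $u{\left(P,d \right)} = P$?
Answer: $4 i \sqrt{2909} \approx 215.74 i$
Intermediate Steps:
$S{\left(l \right)} = 4 l$
$Q{\left(y \right)} = -1 + y$
$\sqrt{Q{\left(51 \right)} - 46594} = \sqrt{\left(-1 + 51\right) - 46594} = \sqrt{50 - 46594} = \sqrt{-46544} = 4 i \sqrt{2909}$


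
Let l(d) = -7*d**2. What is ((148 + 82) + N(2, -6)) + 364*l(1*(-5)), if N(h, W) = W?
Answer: -63476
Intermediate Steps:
((148 + 82) + N(2, -6)) + 364*l(1*(-5)) = ((148 + 82) - 6) + 364*(-7*(1*(-5))**2) = (230 - 6) + 364*(-7*(-5)**2) = 224 + 364*(-7*25) = 224 + 364*(-175) = 224 - 63700 = -63476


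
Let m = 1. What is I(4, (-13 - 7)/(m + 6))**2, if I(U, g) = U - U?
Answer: 0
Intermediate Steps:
I(U, g) = 0
I(4, (-13 - 7)/(m + 6))**2 = 0**2 = 0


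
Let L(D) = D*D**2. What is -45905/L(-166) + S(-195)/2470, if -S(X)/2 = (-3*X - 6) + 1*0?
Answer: -2591824709/5649255560 ≈ -0.45879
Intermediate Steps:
S(X) = 12 + 6*X (S(X) = -2*((-3*X - 6) + 1*0) = -2*((-6 - 3*X) + 0) = -2*(-6 - 3*X) = 12 + 6*X)
L(D) = D**3
-45905/L(-166) + S(-195)/2470 = -45905/((-166)**3) + (12 + 6*(-195))/2470 = -45905/(-4574296) + (12 - 1170)*(1/2470) = -45905*(-1/4574296) - 1158*1/2470 = 45905/4574296 - 579/1235 = -2591824709/5649255560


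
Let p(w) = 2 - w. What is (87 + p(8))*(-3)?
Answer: -243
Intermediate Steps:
(87 + p(8))*(-3) = (87 + (2 - 1*8))*(-3) = (87 + (2 - 8))*(-3) = (87 - 6)*(-3) = 81*(-3) = -243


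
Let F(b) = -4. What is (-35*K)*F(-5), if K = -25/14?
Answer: -250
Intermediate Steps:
K = -25/14 (K = -25*1/14 = -25/14 ≈ -1.7857)
(-35*K)*F(-5) = -35*(-25/14)*(-4) = (125/2)*(-4) = -250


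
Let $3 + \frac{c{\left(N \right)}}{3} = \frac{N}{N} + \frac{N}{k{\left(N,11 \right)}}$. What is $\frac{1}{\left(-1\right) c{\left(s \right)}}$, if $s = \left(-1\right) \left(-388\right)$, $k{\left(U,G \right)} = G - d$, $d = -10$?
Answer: $- \frac{7}{346} \approx -0.020231$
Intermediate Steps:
$k{\left(U,G \right)} = 10 + G$ ($k{\left(U,G \right)} = G - -10 = G + 10 = 10 + G$)
$s = 388$
$c{\left(N \right)} = -6 + \frac{N}{7}$ ($c{\left(N \right)} = -9 + 3 \left(\frac{N}{N} + \frac{N}{10 + 11}\right) = -9 + 3 \left(1 + \frac{N}{21}\right) = -9 + \left(3 + \frac{N}{7}\right) = -6 + \frac{N}{7}$)
$\frac{1}{\left(-1\right) c{\left(s \right)}} = \frac{1}{\left(-1\right) \left(-6 + \frac{1}{7} \cdot 388\right)} = \frac{1}{\left(-1\right) \left(-6 + \frac{388}{7}\right)} = \frac{1}{\left(-1\right) \frac{346}{7}} = \frac{1}{- \frac{346}{7}} = - \frac{7}{346}$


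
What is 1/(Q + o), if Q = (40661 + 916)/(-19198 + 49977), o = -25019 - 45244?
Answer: -30779/2162583300 ≈ -1.4233e-5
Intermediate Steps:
o = -70263
Q = 41577/30779 ≈ 1.3508
1/(Q + o) = 1/(41577/30779 - 70263) = 1/(-2162583300/30779) = -30779/2162583300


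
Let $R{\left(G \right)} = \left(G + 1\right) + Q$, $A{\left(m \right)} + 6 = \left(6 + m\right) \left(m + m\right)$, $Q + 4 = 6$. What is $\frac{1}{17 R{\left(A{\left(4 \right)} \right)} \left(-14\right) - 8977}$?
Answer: $- \frac{1}{27303} \approx -3.6626 \cdot 10^{-5}$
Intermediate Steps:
$Q = 2$ ($Q = -4 + 6 = 2$)
$A{\left(m \right)} = -6 + 2 m \left(6 + m\right)$ ($A{\left(m \right)} = -6 + \left(6 + m\right) \left(m + m\right) = -6 + \left(6 + m\right) 2 m = -6 + 2 m \left(6 + m\right)$)
$R{\left(G \right)} = 3 + G$ ($R{\left(G \right)} = \left(G + 1\right) + 2 = \left(1 + G\right) + 2 = 3 + G$)
$\frac{1}{17 R{\left(A{\left(4 \right)} \right)} \left(-14\right) - 8977} = \frac{1}{17 \left(3 + \left(-6 + 2 \cdot 4^{2} + 12 \cdot 4\right)\right) \left(-14\right) - 8977} = \frac{1}{17 \left(3 + \left(-6 + 2 \cdot 16 + 48\right)\right) \left(-14\right) - 8977} = \frac{1}{17 \left(3 + \left(-6 + 32 + 48\right)\right) \left(-14\right) - 8977} = \frac{1}{17 \left(3 + 74\right) \left(-14\right) - 8977} = \frac{1}{17 \cdot 77 \left(-14\right) - 8977} = \frac{1}{1309 \left(-14\right) - 8977} = \frac{1}{-18326 - 8977} = \frac{1}{-27303} = - \frac{1}{27303}$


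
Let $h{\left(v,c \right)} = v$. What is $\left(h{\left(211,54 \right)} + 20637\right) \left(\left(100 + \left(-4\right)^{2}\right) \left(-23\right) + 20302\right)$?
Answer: $367633632$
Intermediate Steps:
$\left(h{\left(211,54 \right)} + 20637\right) \left(\left(100 + \left(-4\right)^{2}\right) \left(-23\right) + 20302\right) = \left(211 + 20637\right) \left(\left(100 + \left(-4\right)^{2}\right) \left(-23\right) + 20302\right) = 20848 \left(\left(100 + 16\right) \left(-23\right) + 20302\right) = 20848 \left(116 \left(-23\right) + 20302\right) = 20848 \left(-2668 + 20302\right) = 20848 \cdot 17634 = 367633632$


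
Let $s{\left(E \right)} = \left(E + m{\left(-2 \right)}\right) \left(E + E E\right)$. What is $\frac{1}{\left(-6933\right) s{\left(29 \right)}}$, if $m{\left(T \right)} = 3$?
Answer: $- \frac{1}{193014720} \approx -5.181 \cdot 10^{-9}$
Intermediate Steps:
$s{\left(E \right)} = \left(3 + E\right) \left(E + E^{2}\right)$ ($s{\left(E \right)} = \left(E + 3\right) \left(E + E E\right) = \left(3 + E\right) \left(E + E^{2}\right)$)
$\frac{1}{\left(-6933\right) s{\left(29 \right)}} = \frac{1}{\left(-6933\right) 29 \left(3 + 29^{2} + 4 \cdot 29\right)} = - \frac{1}{6933 \cdot 29 \left(3 + 841 + 116\right)} = - \frac{1}{6933 \cdot 29 \cdot 960} = - \frac{1}{6933 \cdot 27840} = \left(- \frac{1}{6933}\right) \frac{1}{27840} = - \frac{1}{193014720}$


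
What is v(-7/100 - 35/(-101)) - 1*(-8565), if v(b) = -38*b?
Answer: 43200183/5050 ≈ 8554.5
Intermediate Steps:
v(-7/100 - 35/(-101)) - 1*(-8565) = -38*(-7/100 - 35/(-101)) - 1*(-8565) = -38*(-7*1/100 - 35*(-1/101)) + 8565 = -38*(-7/100 + 35/101) + 8565 = -38*2793/10100 + 8565 = -53067/5050 + 8565 = 43200183/5050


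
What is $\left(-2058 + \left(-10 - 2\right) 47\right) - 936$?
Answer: $-3558$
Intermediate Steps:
$\left(-2058 + \left(-10 - 2\right) 47\right) - 936 = \left(-2058 - 564\right) - 936 = -2622 - 936 = -3558$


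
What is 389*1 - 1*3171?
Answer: -2782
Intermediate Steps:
389*1 - 1*3171 = 389 - 3171 = -2782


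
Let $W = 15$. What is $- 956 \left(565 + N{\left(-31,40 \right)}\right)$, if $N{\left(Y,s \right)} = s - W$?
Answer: $-564040$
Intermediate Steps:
$N{\left(Y,s \right)} = -15 + s$ ($N{\left(Y,s \right)} = s - 15 = -15 + s$)
$- 956 \left(565 + N{\left(-31,40 \right)}\right) = - 956 \left(565 + \left(-15 + 40\right)\right) = - 956 \left(565 + 25\right) = \left(-956\right) 590 = -564040$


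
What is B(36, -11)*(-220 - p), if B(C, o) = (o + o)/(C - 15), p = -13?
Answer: 1518/7 ≈ 216.86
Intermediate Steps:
B(C, o) = 2*o/(-15 + C) (B(C, o) = (2*o)/(-15 + C) = 2*o/(-15 + C))
B(36, -11)*(-220 - p) = (2*(-11)/(-15 + 36))*(-220 - 1*(-13)) = (2*(-11)/21)*(-220 + 13) = (2*(-11)*(1/21))*(-207) = -22/21*(-207) = 1518/7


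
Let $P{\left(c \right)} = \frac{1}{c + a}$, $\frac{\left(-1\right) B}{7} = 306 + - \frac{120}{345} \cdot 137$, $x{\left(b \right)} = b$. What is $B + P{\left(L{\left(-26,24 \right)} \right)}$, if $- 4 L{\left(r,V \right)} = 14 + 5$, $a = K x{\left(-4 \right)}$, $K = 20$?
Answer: $- \frac{14100458}{7797} \approx -1808.4$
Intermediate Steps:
$a = -80$ ($a = 20 \left(-4\right) = -80$)
$L{\left(r,V \right)} = - \frac{19}{4}$ ($L{\left(r,V \right)} = - \frac{14 + 5}{4} = \left(- \frac{1}{4}\right) 19 = - \frac{19}{4}$)
$B = - \frac{41594}{23}$ ($B = - 7 \left(306 + - \frac{120}{345} \cdot 137\right) = - 7 \left(306 + \left(-120\right) \frac{1}{345} \cdot 137\right) = - 7 \left(306 - \frac{1096}{23}\right) = \left(-7\right) \frac{5942}{23} = - \frac{41594}{23} \approx -1808.4$)
$P{\left(c \right)} = \frac{1}{-80 + c}$ ($P{\left(c \right)} = \frac{1}{c - 80} = \frac{1}{-80 + c}$)
$B + P{\left(L{\left(-26,24 \right)} \right)} = - \frac{41594}{23} + \frac{1}{-80 - \frac{19}{4}} = - \frac{41594}{23} + \frac{1}{- \frac{339}{4}} = - \frac{41594}{23} - \frac{4}{339} = - \frac{14100458}{7797}$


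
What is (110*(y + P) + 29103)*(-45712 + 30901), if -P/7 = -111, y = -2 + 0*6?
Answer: -1693682283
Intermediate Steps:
y = -2 (y = -2 + 0 = -2)
P = 777 (P = -7*(-111) = 777)
(110*(y + P) + 29103)*(-45712 + 30901) = (110*(-2 + 777) + 29103)*(-45712 + 30901) = (110*775 + 29103)*(-14811) = (85250 + 29103)*(-14811) = 114353*(-14811) = -1693682283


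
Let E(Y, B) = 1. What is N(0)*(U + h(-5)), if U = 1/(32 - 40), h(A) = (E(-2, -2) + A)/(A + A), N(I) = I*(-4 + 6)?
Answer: 0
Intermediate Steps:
N(I) = 2*I (N(I) = I*2 = 2*I)
h(A) = (1 + A)/(2*A) (h(A) = (1 + A)/(A + A) = (1 + A)/((2*A)) = (1 + A)*(1/(2*A)) = (1 + A)/(2*A))
U = -⅛ (U = 1/(-8) = -⅛ ≈ -0.12500)
N(0)*(U + h(-5)) = (2*0)*(-⅛ + (½)*(1 - 5)/(-5)) = 0*(-⅛ + (½)*(-⅕)*(-4)) = 0*(-⅛ + ⅖) = 0*(11/40) = 0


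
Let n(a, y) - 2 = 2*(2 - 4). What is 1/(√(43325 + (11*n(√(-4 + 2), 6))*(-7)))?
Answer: √4831/14493 ≈ 0.0047958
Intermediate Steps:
n(a, y) = -2 (n(a, y) = 2 + 2*(2 - 4) = 2 + 2*(-2) = 2 - 4 = -2)
1/(√(43325 + (11*n(√(-4 + 2), 6))*(-7))) = 1/(√(43325 + (11*(-2))*(-7))) = 1/(√(43325 - 22*(-7))) = 1/(√(43325 + 154)) = 1/(√43479) = 1/(3*√4831) = √4831/14493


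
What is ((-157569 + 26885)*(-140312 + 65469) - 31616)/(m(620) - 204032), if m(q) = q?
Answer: -815062583/16951 ≈ -48083.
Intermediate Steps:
((-157569 + 26885)*(-140312 + 65469) - 31616)/(m(620) - 204032) = ((-157569 + 26885)*(-140312 + 65469) - 31616)/(620 - 204032) = (-130684*(-74843) - 31616)/(-203412) = (9780782612 - 31616)*(-1/203412) = 9780750996*(-1/203412) = -815062583/16951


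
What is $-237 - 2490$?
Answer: $-2727$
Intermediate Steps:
$-237 - 2490 = -2727$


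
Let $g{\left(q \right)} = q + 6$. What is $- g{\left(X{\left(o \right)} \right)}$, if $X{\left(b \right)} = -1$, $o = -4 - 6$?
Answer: $-5$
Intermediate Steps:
$o = -10$ ($o = -4 - 6 = -10$)
$g{\left(q \right)} = 6 + q$
$- g{\left(X{\left(o \right)} \right)} = - (6 - 1) = \left(-1\right) 5 = -5$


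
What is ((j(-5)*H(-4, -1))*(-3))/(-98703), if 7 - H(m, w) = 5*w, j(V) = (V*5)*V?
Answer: 500/10967 ≈ 0.045591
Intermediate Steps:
j(V) = 5*V² (j(V) = (5*V)*V = 5*V²)
H(m, w) = 7 - 5*w
((j(-5)*H(-4, -1))*(-3))/(-98703) = (((5*(-5)²)*(7 - 5*(-1)))*(-3))/(-98703) = (((5*25)*(7 + 5))*(-3))*(-1/98703) = ((125*12)*(-3))*(-1/98703) = (1500*(-3))*(-1/98703) = -4500*(-1/98703) = 500/10967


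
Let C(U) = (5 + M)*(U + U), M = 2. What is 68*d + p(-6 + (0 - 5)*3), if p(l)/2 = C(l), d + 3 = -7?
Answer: -1268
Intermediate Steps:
d = -10 (d = -3 - 7 = -10)
C(U) = 14*U (C(U) = (5 + 2)*(U + U) = 7*(2*U) = 14*U)
p(l) = 28*l (p(l) = 2*(14*l) = 28*l)
68*d + p(-6 + (0 - 5)*3) = 68*(-10) + 28*(-6 + (0 - 5)*3) = -680 + 28*(-6 - 5*3) = -680 + 28*(-6 - 15) = -680 + 28*(-21) = -680 - 588 = -1268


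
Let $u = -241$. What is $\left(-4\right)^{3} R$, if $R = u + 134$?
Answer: $6848$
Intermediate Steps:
$R = -107$ ($R = -241 + 134 = -107$)
$\left(-4\right)^{3} R = \left(-4\right)^{3} \left(-107\right) = \left(-64\right) \left(-107\right) = 6848$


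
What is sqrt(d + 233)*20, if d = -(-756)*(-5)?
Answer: 20*I*sqrt(3547) ≈ 1191.1*I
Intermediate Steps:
d = -3780 (d = -189*20 = -3780)
sqrt(d + 233)*20 = sqrt(-3780 + 233)*20 = sqrt(-3547)*20 = (I*sqrt(3547))*20 = 20*I*sqrt(3547)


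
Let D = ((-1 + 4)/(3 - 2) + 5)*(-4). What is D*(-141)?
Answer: 4512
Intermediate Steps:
D = -32 (D = (3/1 + 5)*(-4) = (3*1 + 5)*(-4) = (3 + 5)*(-4) = 8*(-4) = -32)
D*(-141) = -32*(-141) = 4512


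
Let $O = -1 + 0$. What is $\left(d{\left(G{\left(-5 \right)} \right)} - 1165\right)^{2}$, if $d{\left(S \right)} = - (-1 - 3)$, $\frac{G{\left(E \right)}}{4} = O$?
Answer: $1347921$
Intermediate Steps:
$O = -1$
$G{\left(E \right)} = -4$ ($G{\left(E \right)} = 4 \left(-1\right) = -4$)
$d{\left(S \right)} = 4$ ($d{\left(S \right)} = \left(-1\right) \left(-4\right) = 4$)
$\left(d{\left(G{\left(-5 \right)} \right)} - 1165\right)^{2} = \left(4 - 1165\right)^{2} = \left(-1161\right)^{2} = 1347921$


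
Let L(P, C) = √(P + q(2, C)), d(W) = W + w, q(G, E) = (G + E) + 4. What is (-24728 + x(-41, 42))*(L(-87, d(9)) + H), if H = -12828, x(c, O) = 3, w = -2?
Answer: 317172300 - 24725*I*√74 ≈ 3.1717e+8 - 2.1269e+5*I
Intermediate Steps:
q(G, E) = 4 + E + G (q(G, E) = (E + G) + 4 = 4 + E + G)
d(W) = -2 + W (d(W) = W - 2 = -2 + W)
L(P, C) = √(6 + C + P) (L(P, C) = √(P + (4 + C + 2)) = √(P + (6 + C)) = √(6 + C + P))
(-24728 + x(-41, 42))*(L(-87, d(9)) + H) = (-24728 + 3)*(√(6 + (-2 + 9) - 87) - 12828) = -24725*(√(6 + 7 - 87) - 12828) = -24725*(√(-74) - 12828) = -24725*(I*√74 - 12828) = -24725*(-12828 + I*√74) = 317172300 - 24725*I*√74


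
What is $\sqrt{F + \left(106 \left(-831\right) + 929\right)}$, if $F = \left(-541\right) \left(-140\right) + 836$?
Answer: $i \sqrt{10581} \approx 102.86 i$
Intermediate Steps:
$F = 76576$ ($F = 75740 + 836 = 76576$)
$\sqrt{F + \left(106 \left(-831\right) + 929\right)} = \sqrt{76576 + \left(106 \left(-831\right) + 929\right)} = \sqrt{76576 + \left(-88086 + 929\right)} = \sqrt{76576 - 87157} = \sqrt{-10581} = i \sqrt{10581}$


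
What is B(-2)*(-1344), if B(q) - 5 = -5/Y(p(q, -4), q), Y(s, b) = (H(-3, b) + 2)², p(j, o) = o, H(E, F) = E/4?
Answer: -12096/5 ≈ -2419.2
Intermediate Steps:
H(E, F) = E/4 (H(E, F) = E*(¼) = E/4)
Y(s, b) = 25/16 (Y(s, b) = ((¼)*(-3) + 2)² = (-¾ + 2)² = (5/4)² = 25/16)
B(q) = 9/5 (B(q) = 5 - 5/25/16 = 5 - 5*16/25 = 5 - 16/5 = 9/5)
B(-2)*(-1344) = (9/5)*(-1344) = -12096/5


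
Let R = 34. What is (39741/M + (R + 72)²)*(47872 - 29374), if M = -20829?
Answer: 1442812571898/6943 ≈ 2.0781e+8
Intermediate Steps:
(39741/M + (R + 72)²)*(47872 - 29374) = (39741/(-20829) + (34 + 72)²)*(47872 - 29374) = (39741*(-1/20829) + 106²)*18498 = (-13247/6943 + 11236)*18498 = (77998301/6943)*18498 = 1442812571898/6943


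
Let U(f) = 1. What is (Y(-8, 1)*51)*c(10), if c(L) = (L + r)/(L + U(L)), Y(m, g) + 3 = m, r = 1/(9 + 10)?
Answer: -9741/19 ≈ -512.68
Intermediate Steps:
r = 1/19 ≈ 0.052632
Y(m, g) = -3 + m
c(L) = (1/19 + L)/(1 + L) (c(L) = (L + 1/19)/(L + 1) = (1/19 + L)/(1 + L))
(Y(-8, 1)*51)*c(10) = ((-3 - 8)*51)*((1/19 + 10)/(1 + 10)) = (-11*51)*((191/19)/11) = -51*191/19 = -561*191/209 = -9741/19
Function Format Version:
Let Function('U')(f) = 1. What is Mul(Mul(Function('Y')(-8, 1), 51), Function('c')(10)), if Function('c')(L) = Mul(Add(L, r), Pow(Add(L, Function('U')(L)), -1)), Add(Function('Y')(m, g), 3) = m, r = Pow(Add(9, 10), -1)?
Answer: Rational(-9741, 19) ≈ -512.68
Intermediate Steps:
r = Rational(1, 19) (r = Pow(19, -1) = Rational(1, 19) ≈ 0.052632)
Function('Y')(m, g) = Add(-3, m)
Function('c')(L) = Mul(Pow(Add(1, L), -1), Add(Rational(1, 19), L)) (Function('c')(L) = Mul(Add(L, Rational(1, 19)), Pow(Add(L, 1), -1)) = Mul(Add(Rational(1, 19), L), Pow(Add(1, L), -1)) = Mul(Pow(Add(1, L), -1), Add(Rational(1, 19), L)))
Mul(Mul(Function('Y')(-8, 1), 51), Function('c')(10)) = Mul(Mul(Add(-3, -8), 51), Mul(Pow(Add(1, 10), -1), Add(Rational(1, 19), 10))) = Mul(Mul(-11, 51), Mul(Pow(11, -1), Rational(191, 19))) = Mul(-561, Mul(Rational(1, 11), Rational(191, 19))) = Mul(-561, Rational(191, 209)) = Rational(-9741, 19)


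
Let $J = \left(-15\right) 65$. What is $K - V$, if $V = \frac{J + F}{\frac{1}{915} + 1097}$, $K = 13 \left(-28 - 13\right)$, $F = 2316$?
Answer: $- \frac{536228963}{1003756} \approx -534.22$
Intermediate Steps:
$J = -975$
$K = -533$ ($K = 13 \left(-41\right) = -533$)
$V = \frac{1227015}{1003756}$ ($V = \frac{-975 + 2316}{\frac{1}{915} + 1097} = \frac{1341}{\frac{1}{915} + 1097} = \frac{1341}{\frac{1003756}{915}} = 1341 \cdot \frac{915}{1003756} = \frac{1227015}{1003756} \approx 1.2224$)
$K - V = -533 - \frac{1227015}{1003756} = - \frac{536228963}{1003756}$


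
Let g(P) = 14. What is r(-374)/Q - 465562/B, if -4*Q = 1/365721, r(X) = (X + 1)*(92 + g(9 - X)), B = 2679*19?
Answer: 2944088775474830/50901 ≈ 5.7840e+10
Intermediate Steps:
B = 50901
r(X) = 106 + 106*X (r(X) = (X + 1)*(92 + 14) = (1 + X)*106 = 106 + 106*X)
Q = -1/1462884 (Q = -1/4/365721 = -1/4*1/365721 = -1/1462884 ≈ -6.8358e-7)
r(-374)/Q - 465562/B = (106 + 106*(-374))/(-1/1462884) - 465562/50901 = (106 - 39644)*(-1462884) - 465562*1/50901 = -39538*(-1462884) - 465562/50901 = 57839507592 - 465562/50901 = 2944088775474830/50901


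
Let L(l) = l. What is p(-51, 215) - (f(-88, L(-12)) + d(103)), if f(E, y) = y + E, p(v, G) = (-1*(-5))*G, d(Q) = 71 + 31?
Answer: 1073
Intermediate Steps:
d(Q) = 102
p(v, G) = 5*G
f(E, y) = E + y
p(-51, 215) - (f(-88, L(-12)) + d(103)) = 5*215 - ((-88 - 12) + 102) = 1075 - (-100 + 102) = 1075 - 1*2 = 1075 - 2 = 1073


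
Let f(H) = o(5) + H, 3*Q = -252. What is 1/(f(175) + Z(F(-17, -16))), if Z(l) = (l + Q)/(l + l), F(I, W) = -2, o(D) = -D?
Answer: 2/383 ≈ 0.0052219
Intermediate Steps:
Q = -84 (Q = (⅓)*(-252) = -84)
f(H) = -5 + H (f(H) = -1*5 + H = -5 + H)
Z(l) = (-84 + l)/(2*l) (Z(l) = (l - 84)/(l + l) = (-84 + l)/((2*l)) = (-84 + l)*(1/(2*l)) = (-84 + l)/(2*l))
1/(f(175) + Z(F(-17, -16))) = 1/((-5 + 175) + (½)*(-84 - 2)/(-2)) = 1/(170 + (½)*(-½)*(-86)) = 1/(170 + 43/2) = 1/(383/2) = 2/383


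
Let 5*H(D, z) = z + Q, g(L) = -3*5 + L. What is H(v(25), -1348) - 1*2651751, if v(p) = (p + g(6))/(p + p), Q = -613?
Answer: -13260716/5 ≈ -2.6521e+6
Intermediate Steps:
g(L) = -15 + L
v(p) = (-9 + p)/(2*p) (v(p) = (p + (-15 + 6))/(p + p) = (p - 9)/((2*p)) = (-9 + p)*(1/(2*p)) = (-9 + p)/(2*p))
H(D, z) = -613/5 + z/5 (H(D, z) = (z - 613)/5 = (-613 + z)/5 = -613/5 + z/5)
H(v(25), -1348) - 1*2651751 = (-613/5 + (⅕)*(-1348)) - 1*2651751 = (-613/5 - 1348/5) - 2651751 = -1961/5 - 2651751 = -13260716/5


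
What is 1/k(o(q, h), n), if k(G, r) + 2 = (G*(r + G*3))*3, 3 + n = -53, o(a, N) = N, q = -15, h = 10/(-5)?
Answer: 1/370 ≈ 0.0027027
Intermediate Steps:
h = -2 (h = 10*(-⅕) = -2)
n = -56 (n = -3 - 53 = -56)
k(G, r) = -2 + 3*G*(r + 3*G) (k(G, r) = -2 + (G*(r + G*3))*3 = -2 + (G*(r + 3*G))*3 = -2 + 3*G*(r + 3*G))
1/k(o(q, h), n) = 1/(-2 + 9*(-2)² + 3*(-2)*(-56)) = 1/(-2 + 9*4 + 336) = 1/(-2 + 36 + 336) = 1/370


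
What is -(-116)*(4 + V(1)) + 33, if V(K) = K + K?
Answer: 729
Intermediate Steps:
V(K) = 2*K
-(-116)*(4 + V(1)) + 33 = -(-116)*(4 + 2*1) + 33 = -(-116)*(4 + 2) + 33 = -(-116)*6 + 33 = -116*(-6) + 33 = 696 + 33 = 729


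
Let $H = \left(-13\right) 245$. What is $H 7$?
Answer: $-22295$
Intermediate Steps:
$H = -3185$
$H 7 = \left(-3185\right) 7 = -22295$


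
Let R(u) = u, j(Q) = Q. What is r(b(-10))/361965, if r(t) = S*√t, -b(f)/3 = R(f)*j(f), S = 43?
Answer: 86*I*√3/72393 ≈ 0.0020576*I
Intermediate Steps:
b(f) = -3*f² (b(f) = -3*f*f = -3*f²)
r(t) = 43*√t
r(b(-10))/361965 = (43*√(-3*(-10)²))/361965 = (43*√(-3*100))*(1/361965) = (43*√(-300))*(1/361965) = (43*(10*I*√3))*(1/361965) = (430*I*√3)*(1/361965) = 86*I*√3/72393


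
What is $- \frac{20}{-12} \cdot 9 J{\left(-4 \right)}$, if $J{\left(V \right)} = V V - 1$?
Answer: $225$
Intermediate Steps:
$J{\left(V \right)} = -1 + V^{2}$ ($J{\left(V \right)} = V^{2} - 1 = -1 + V^{2}$)
$- \frac{20}{-12} \cdot 9 J{\left(-4 \right)} = - \frac{20}{-12} \cdot 9 \left(-1 + \left(-4\right)^{2}\right) = \left(-20\right) \left(- \frac{1}{12}\right) 9 \left(-1 + 16\right) = \frac{5}{3} \cdot 9 \cdot 15 = 15 \cdot 15 = 225$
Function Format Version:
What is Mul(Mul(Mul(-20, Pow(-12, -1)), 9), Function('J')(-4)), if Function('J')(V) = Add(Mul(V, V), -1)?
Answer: 225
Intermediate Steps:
Function('J')(V) = Add(-1, Pow(V, 2)) (Function('J')(V) = Add(Pow(V, 2), -1) = Add(-1, Pow(V, 2)))
Mul(Mul(Mul(-20, Pow(-12, -1)), 9), Function('J')(-4)) = Mul(Mul(Mul(-20, Pow(-12, -1)), 9), Add(-1, Pow(-4, 2))) = Mul(Mul(Mul(-20, Rational(-1, 12)), 9), Add(-1, 16)) = Mul(Mul(Rational(5, 3), 9), 15) = Mul(15, 15) = 225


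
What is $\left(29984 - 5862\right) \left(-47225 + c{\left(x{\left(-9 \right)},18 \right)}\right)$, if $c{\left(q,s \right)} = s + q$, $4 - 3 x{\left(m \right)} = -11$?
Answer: $-1138606644$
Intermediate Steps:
$x{\left(m \right)} = 5$ ($x{\left(m \right)} = \frac{4}{3} - - \frac{11}{3} = \frac{4}{3} + \frac{11}{3} = 5$)
$c{\left(q,s \right)} = q + s$
$\left(29984 - 5862\right) \left(-47225 + c{\left(x{\left(-9 \right)},18 \right)}\right) = \left(29984 - 5862\right) \left(-47225 + \left(5 + 18\right)\right) = 24122 \left(-47225 + 23\right) = 24122 \left(-47202\right) = -1138606644$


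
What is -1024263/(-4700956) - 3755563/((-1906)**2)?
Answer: -1741719614795/2134725273902 ≈ -0.81590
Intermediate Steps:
-1024263/(-4700956) - 3755563/((-1906)**2) = -1024263*(-1/4700956) - 3755563/3632836 = 1024263/4700956 - 3755563*1/3632836 = 1024263/4700956 - 3755563/3632836 = -1741719614795/2134725273902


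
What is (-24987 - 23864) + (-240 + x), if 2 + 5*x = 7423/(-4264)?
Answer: -80510467/1640 ≈ -49092.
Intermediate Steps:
x = -1227/1640 (x = -⅖ + (7423/(-4264))/5 = -⅖ + (7423*(-1/4264))/5 = -⅖ + (⅕)*(-571/328) = -⅖ - 571/1640 = -1227/1640 ≈ -0.74817)
(-24987 - 23864) + (-240 + x) = (-24987 - 23864) + (-240 - 1227/1640) = -48851 - 394827/1640 = -80510467/1640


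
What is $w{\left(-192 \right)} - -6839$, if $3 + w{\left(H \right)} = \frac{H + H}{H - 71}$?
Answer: $\frac{1798252}{263} \approx 6837.5$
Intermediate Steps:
$w{\left(H \right)} = -3 + \frac{2 H}{-71 + H}$ ($w{\left(H \right)} = -3 + \frac{H + H}{H - 71} = -3 + \frac{2 H}{-71 + H}$)
$w{\left(-192 \right)} - -6839 = \frac{213 - -192}{-71 - 192} - -6839 = \frac{213 + 192}{-263} + 6839 = \left(- \frac{1}{263}\right) 405 + 6839 = - \frac{405}{263} + 6839 = \frac{1798252}{263}$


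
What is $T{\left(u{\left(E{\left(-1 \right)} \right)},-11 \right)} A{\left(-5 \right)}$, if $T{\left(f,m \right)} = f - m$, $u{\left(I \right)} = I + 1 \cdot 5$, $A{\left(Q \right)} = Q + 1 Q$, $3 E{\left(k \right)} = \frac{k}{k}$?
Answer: $- \frac{490}{3} \approx -163.33$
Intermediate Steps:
$E{\left(k \right)} = \frac{1}{3}$ ($E{\left(k \right)} = \frac{k \frac{1}{k}}{3} = \frac{1}{3} \cdot 1 = \frac{1}{3}$)
$A{\left(Q \right)} = 2 Q$ ($A{\left(Q \right)} = Q + Q = 2 Q$)
$u{\left(I \right)} = 5 + I$ ($u{\left(I \right)} = I + 5 = 5 + I$)
$T{\left(u{\left(E{\left(-1 \right)} \right)},-11 \right)} A{\left(-5 \right)} = \left(\left(5 + \frac{1}{3}\right) - -11\right) 2 \left(-5\right) = \left(\frac{16}{3} + 11\right) \left(-10\right) = \frac{49}{3} \left(-10\right) = - \frac{490}{3}$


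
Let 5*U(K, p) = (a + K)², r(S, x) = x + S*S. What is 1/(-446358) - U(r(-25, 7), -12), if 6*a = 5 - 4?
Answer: -1070280857687/13390740 ≈ -79927.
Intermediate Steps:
r(S, x) = x + S²
a = ⅙ (a = (5 - 4)/6 = (⅙)*1 = ⅙ ≈ 0.16667)
U(K, p) = (⅙ + K)²/5
1/(-446358) - U(r(-25, 7), -12) = 1/(-446358) - (1 + 6*(7 + (-25)²))²/180 = -1/446358 - (1 + 6*(7 + 625))²/180 = -1/446358 - (1 + 6*632)²/180 = -1/446358 - (1 + 3792)²/180 = -1/446358 - 3793²/180 = -1/446358 - 14386849/180 = -1070280857687/13390740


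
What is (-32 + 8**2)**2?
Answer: 1024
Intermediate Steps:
(-32 + 8**2)**2 = (-32 + 64)**2 = 32**2 = 1024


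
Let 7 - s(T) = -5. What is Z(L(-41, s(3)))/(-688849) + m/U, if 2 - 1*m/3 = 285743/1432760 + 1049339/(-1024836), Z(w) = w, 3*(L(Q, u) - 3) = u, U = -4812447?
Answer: -690891471025546981/57948010061935213998120 ≈ -1.1923e-5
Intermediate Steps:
s(T) = 12 (s(T) = 7 - 1*(-5) = 7 + 5 = 12)
L(Q, u) = 3 + u/3
m = 1036824821803/122362002280 (m = 6 - 3*(285743/1432760 + 1049339/(-1024836)) = 6 - 3*(285743*(1/1432760) + 1049339*(-1/1024836)) = 6 - 3*(285743/1432760 - 1049339/1024836) = 6 - 3*(-302652808123/367086006840) = 6 + 302652808123/122362002280 = 1036824821803/122362002280 ≈ 8.4734)
Z(L(-41, s(3)))/(-688849) + m/U = (3 + (1/3)*12)/(-688849) + (1036824821803/122362002280)/(-4812447) = (3 + 4)*(-1/688849) + (1036824821803/122362002280)*(-1/4812447) = 7*(-1/688849) - 1036824821803/588860650786379160 = -1/98407 - 1036824821803/588860650786379160 = -690891471025546981/57948010061935213998120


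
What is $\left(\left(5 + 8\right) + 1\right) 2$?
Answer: $28$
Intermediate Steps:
$\left(\left(5 + 8\right) + 1\right) 2 = \left(13 + 1\right) 2 = 14 \cdot 2 = 28$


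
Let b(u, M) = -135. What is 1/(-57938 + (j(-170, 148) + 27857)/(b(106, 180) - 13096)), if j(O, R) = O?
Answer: -13231/766605365 ≈ -1.7259e-5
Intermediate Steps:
1/(-57938 + (j(-170, 148) + 27857)/(b(106, 180) - 13096)) = 1/(-57938 + (-170 + 27857)/(-135 - 13096)) = 1/(-57938 + 27687/(-13231)) = 1/(-57938 + 27687*(-1/13231)) = 1/(-57938 - 27687/13231) = 1/(-766605365/13231) = -13231/766605365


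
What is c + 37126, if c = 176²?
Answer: 68102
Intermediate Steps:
c = 30976
c + 37126 = 30976 + 37126 = 68102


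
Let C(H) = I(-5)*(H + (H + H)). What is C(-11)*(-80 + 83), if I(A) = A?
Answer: 495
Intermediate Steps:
C(H) = -15*H (C(H) = -5*(H + (H + H)) = -5*(H + 2*H) = -15*H)
C(-11)*(-80 + 83) = (-15*(-11))*(-80 + 83) = 165*3 = 495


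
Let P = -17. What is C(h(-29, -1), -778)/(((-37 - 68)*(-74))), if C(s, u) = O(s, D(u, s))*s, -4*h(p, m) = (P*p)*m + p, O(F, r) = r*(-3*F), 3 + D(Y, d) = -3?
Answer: 204363/5180 ≈ 39.452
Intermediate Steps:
D(Y, d) = -6 (D(Y, d) = -3 - 3 = -6)
O(F, r) = -3*F*r
h(p, m) = -p/4 + 17*m*p/4 (h(p, m) = -((-17*p)*m + p)/4 = -(-17*m*p + p)/4 = -(p - 17*m*p)/4 = -p/4 + 17*m*p/4)
C(s, u) = 18*s² (C(s, u) = (-3*s*(-6))*s = (18*s)*s = 18*s²)
C(h(-29, -1), -778)/(((-37 - 68)*(-74))) = (18*((¼)*(-29)*(-1 + 17*(-1)))²)/(((-37 - 68)*(-74))) = (18*((¼)*(-29)*(-1 - 17))²)/((-105*(-74))) = (18*((¼)*(-29)*(-18))²)/7770 = (18*(261/2)²)*(1/7770) = (18*(68121/4))*(1/7770) = (613089/2)*(1/7770) = 204363/5180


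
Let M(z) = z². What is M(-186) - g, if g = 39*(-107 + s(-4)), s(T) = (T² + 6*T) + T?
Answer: 39237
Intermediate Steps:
s(T) = T² + 7*T
g = -4641 (g = 39*(-107 - 4*(7 - 4)) = 39*(-107 - 4*3) = 39*(-107 - 12) = 39*(-119) = -4641)
M(-186) - g = (-186)² - 1*(-4641) = 34596 + 4641 = 39237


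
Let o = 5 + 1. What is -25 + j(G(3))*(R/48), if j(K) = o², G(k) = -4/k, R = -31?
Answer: -193/4 ≈ -48.250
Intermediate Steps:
o = 6
j(K) = 36 (j(K) = 6² = 36)
-25 + j(G(3))*(R/48) = -25 + 36*(-31/48) = -25 - 93/4 = -193/4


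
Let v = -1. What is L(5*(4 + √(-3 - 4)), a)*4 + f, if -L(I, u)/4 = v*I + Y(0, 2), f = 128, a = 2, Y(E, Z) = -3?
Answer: 496 + 80*I*√7 ≈ 496.0 + 211.66*I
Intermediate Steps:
L(I, u) = 12 + 4*I (L(I, u) = -4*(-I - 3) = -4*(-3 - I) = 12 + 4*I)
L(5*(4 + √(-3 - 4)), a)*4 + f = (12 + 4*(5*(4 + √(-3 - 4))))*4 + 128 = (12 + 4*(5*(4 + √(-7))))*4 + 128 = (12 + 4*(5*(4 + I*√7)))*4 + 128 = (12 + 4*(20 + 5*I*√7))*4 + 128 = (12 + (80 + 20*I*√7))*4 + 128 = (92 + 20*I*√7)*4 + 128 = (368 + 80*I*√7) + 128 = 496 + 80*I*√7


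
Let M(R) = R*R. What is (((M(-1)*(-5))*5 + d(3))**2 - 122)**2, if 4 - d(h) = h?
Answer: 206116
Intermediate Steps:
M(R) = R**2
d(h) = 4 - h
(((M(-1)*(-5))*5 + d(3))**2 - 122)**2 = ((((-1)**2*(-5))*5 + (4 - 1*3))**2 - 122)**2 = (((1*(-5))*5 + (4 - 3))**2 - 122)**2 = ((-5*5 + 1)**2 - 122)**2 = ((-25 + 1)**2 - 122)**2 = ((-24)**2 - 122)**2 = (576 - 122)**2 = 454**2 = 206116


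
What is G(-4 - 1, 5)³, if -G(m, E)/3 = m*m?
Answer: -421875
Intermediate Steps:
G(m, E) = -3*m² (G(m, E) = -3*m*m = -3*m²)
G(-4 - 1, 5)³ = (-3*(-4 - 1)²)³ = (-3*(-5)²)³ = (-3*25)³ = (-75)³ = -421875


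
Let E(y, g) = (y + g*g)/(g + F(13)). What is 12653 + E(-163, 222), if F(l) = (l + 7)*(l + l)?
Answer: 9437647/742 ≈ 12719.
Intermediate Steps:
F(l) = 2*l*(7 + l) (F(l) = (7 + l)*(2*l) = 2*l*(7 + l))
E(y, g) = (y + g²)/(520 + g) (E(y, g) = (y + g*g)/(g + 2*13*(7 + 13)) = (y + g²)/(g + 2*13*20) = (y + g²)/(g + 520) = (y + g²)/(520 + g))
12653 + E(-163, 222) = 12653 + (-163 + 222²)/(520 + 222) = 12653 + (-163 + 49284)/742 = 12653 + (1/742)*49121 = 12653 + 49121/742 = 9437647/742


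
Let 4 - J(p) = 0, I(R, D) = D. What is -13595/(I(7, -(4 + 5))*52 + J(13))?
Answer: 13595/464 ≈ 29.300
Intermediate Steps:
J(p) = 4 (J(p) = 4 - 1*0 = 4 + 0 = 4)
-13595/(I(7, -(4 + 5))*52 + J(13)) = -13595/(-(4 + 5)*52 + 4) = -13595/(-1*9*52 + 4) = -13595/(-9*52 + 4) = -13595/(-468 + 4) = -13595/(-464) = -13595*(-1/464) = 13595/464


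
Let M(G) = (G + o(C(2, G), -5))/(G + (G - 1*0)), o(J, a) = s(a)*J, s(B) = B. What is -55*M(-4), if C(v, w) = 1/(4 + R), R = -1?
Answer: -935/24 ≈ -38.958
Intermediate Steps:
C(v, w) = ⅓ (C(v, w) = 1/(4 - 1) = 1/3 = ⅓)
o(J, a) = J*a (o(J, a) = a*J = J*a)
M(G) = (-5/3 + G)/(2*G) (M(G) = (G + (⅓)*(-5))/(G + (G - 1*0)) = (G - 5/3)/(G + (G + 0)) = (-5/3 + G)/(G + G) = (-5/3 + G)/((2*G)) = (-5/3 + G)*(1/(2*G)) = (-5/3 + G)/(2*G))
-55*M(-4) = -55*(-5 + 3*(-4))/(6*(-4)) = -55*(-1)*(-5 - 12)/(6*4) = -55*(-1)*(-17)/(6*4) = -55*17/24 = -935/24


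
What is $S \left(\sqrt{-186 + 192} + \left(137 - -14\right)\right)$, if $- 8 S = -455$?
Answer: $\frac{68705}{8} + \frac{455 \sqrt{6}}{8} \approx 8727.4$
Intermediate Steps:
$S = \frac{455}{8}$ ($S = \left(- \frac{1}{8}\right) \left(-455\right) = \frac{455}{8} \approx 56.875$)
$S \left(\sqrt{-186 + 192} + \left(137 - -14\right)\right) = \frac{455 \left(\sqrt{-186 + 192} + \left(137 - -14\right)\right)}{8} = \frac{455 \left(\sqrt{6} + \left(137 + 14\right)\right)}{8} = \frac{455 \left(\sqrt{6} + 151\right)}{8} = \frac{455 \left(151 + \sqrt{6}\right)}{8} = \frac{68705}{8} + \frac{455 \sqrt{6}}{8}$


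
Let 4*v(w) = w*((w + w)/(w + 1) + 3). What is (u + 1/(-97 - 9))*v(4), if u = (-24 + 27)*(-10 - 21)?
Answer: -226757/530 ≈ -427.84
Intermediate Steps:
u = -93 (u = 3*(-31) = -93)
v(w) = w*(3 + 2*w/(1 + w))/4 (v(w) = (w*((w + w)/(w + 1) + 3))/4 = (w*((2*w)/(1 + w) + 3))/4 = (w*(2*w/(1 + w) + 3))/4 = (w*(3 + 2*w/(1 + w)))/4 = w*(3 + 2*w/(1 + w))/4)
(u + 1/(-97 - 9))*v(4) = (-93 + 1/(-97 - 9))*((1/4)*4*(3 + 5*4)/(1 + 4)) = (-93 + 1/(-106))*((1/4)*4*(3 + 20)/5) = (-93 - 1/106)*((1/4)*4*(1/5)*23) = -9859/106*23/5 = -226757/530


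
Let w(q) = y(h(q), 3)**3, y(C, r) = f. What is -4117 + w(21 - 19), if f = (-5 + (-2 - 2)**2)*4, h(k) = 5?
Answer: 81067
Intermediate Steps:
f = 44 (f = (-5 + (-4)**2)*4 = (-5 + 16)*4 = 11*4 = 44)
y(C, r) = 44
w(q) = 85184 (w(q) = 44**3 = 85184)
-4117 + w(21 - 19) = -4117 + 85184 = 81067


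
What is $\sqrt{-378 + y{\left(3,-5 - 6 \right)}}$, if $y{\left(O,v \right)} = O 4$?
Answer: $i \sqrt{366} \approx 19.131 i$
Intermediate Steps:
$y{\left(O,v \right)} = 4 O$
$\sqrt{-378 + y{\left(3,-5 - 6 \right)}} = \sqrt{-378 + 4 \cdot 3} = \sqrt{-378 + 12} = \sqrt{-366} = i \sqrt{366}$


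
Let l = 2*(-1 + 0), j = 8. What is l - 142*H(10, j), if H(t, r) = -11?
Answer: 1560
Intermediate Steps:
l = -2 (l = 2*(-1) = -2)
l - 142*H(10, j) = -2 - 142*(-11) = -2 + 1562 = 1560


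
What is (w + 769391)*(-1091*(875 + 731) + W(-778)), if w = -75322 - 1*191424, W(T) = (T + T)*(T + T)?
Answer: 336264478550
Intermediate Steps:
W(T) = 4*T**2 (W(T) = (2*T)*(2*T) = 4*T**2)
w = -266746 (w = -75322 - 191424 = -266746)
(w + 769391)*(-1091*(875 + 731) + W(-778)) = (-266746 + 769391)*(-1091*(875 + 731) + 4*(-778)**2) = 502645*(-1091*1606 + 4*605284) = 502645*(-1752146 + 2421136) = 502645*668990 = 336264478550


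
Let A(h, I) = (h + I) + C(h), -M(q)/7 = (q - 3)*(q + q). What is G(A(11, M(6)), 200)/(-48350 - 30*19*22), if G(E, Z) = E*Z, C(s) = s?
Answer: 4600/6089 ≈ 0.75546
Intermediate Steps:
M(q) = -14*q*(-3 + q) (M(q) = -7*(q - 3)*(q + q) = -7*(-3 + q)*2*q = -14*q*(-3 + q))
A(h, I) = I + 2*h (A(h, I) = (h + I) + h = (I + h) + h = I + 2*h)
G(A(11, M(6)), 200)/(-48350 - 30*19*22) = ((14*6*(3 - 1*6) + 2*11)*200)/(-48350 - 30*19*22) = ((14*6*(3 - 6) + 22)*200)/(-48350 - 570*22) = ((14*6*(-3) + 22)*200)/(-48350 - 1*12540) = ((-252 + 22)*200)/(-48350 - 12540) = -230*200/(-60890) = -46000*(-1/60890) = 4600/6089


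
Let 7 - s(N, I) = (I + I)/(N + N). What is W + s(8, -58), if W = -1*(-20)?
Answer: 137/4 ≈ 34.250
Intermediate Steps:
s(N, I) = 7 - I/N (s(N, I) = 7 - (I + I)/(N + N) = 7 - 2*I/(2*N) = 7 - 2*I*1/(2*N) = 7 - I/N)
W = 20
W + s(8, -58) = 20 + (7 - 1*(-58)/8) = 20 + (7 - 1*(-58)*⅛) = 20 + (7 + 29/4) = 20 + 57/4 = 137/4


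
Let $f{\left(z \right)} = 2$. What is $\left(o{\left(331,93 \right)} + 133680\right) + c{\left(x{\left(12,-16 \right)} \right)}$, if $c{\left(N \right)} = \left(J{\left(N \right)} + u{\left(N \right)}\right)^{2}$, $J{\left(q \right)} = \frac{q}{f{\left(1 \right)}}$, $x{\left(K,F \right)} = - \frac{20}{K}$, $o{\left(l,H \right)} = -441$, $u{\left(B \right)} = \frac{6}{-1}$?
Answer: $\frac{4798285}{36} \approx 1.3329 \cdot 10^{5}$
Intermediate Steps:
$u{\left(B \right)} = -6$ ($u{\left(B \right)} = 6 \left(-1\right) = -6$)
$J{\left(q \right)} = \frac{q}{2}$
$c{\left(N \right)} = \left(-6 + \frac{N}{2}\right)^{2}$ ($c{\left(N \right)} = \left(\frac{N}{2} - 6\right)^{2} = \left(-6 + \frac{N}{2}\right)^{2}$)
$\left(o{\left(331,93 \right)} + 133680\right) + c{\left(x{\left(12,-16 \right)} \right)} = \left(-441 + 133680\right) + \frac{\left(-12 - \frac{20}{12}\right)^{2}}{4} = 133239 + \frac{\left(-12 - \frac{5}{3}\right)^{2}}{4} = 133239 + \frac{\left(- \frac{41}{3}\right)^{2}}{4} = 133239 + \frac{1}{4} \cdot \frac{1681}{9} = 133239 + \frac{1681}{36} = \frac{4798285}{36}$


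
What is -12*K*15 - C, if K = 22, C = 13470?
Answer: -17430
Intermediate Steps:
-12*K*15 - C = -12*22*15 - 1*13470 = -264*15 - 13470 = -3960 - 13470 = -17430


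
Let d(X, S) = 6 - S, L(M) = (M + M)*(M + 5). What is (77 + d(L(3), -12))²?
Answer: 9025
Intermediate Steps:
L(M) = 2*M*(5 + M) (L(M) = (2*M)*(5 + M) = 2*M*(5 + M))
(77 + d(L(3), -12))² = (77 + (6 - 1*(-12)))² = (77 + (6 + 12))² = (77 + 18)² = 95² = 9025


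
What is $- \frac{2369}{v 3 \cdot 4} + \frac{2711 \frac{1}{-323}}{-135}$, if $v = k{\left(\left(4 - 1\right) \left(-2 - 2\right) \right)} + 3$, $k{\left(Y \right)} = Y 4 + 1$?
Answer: $\frac{34910551}{7674480} \approx 4.5489$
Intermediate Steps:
$k{\left(Y \right)} = 1 + 4 Y$ ($k{\left(Y \right)} = 4 Y + 1 = 1 + 4 Y$)
$v = -44$ ($v = \left(1 + 4 \left(4 - 1\right) \left(-2 - 2\right)\right) + 3 = \left(1 + 4 \cdot 3 \left(-4\right)\right) + 3 = \left(1 + 4 \left(-12\right)\right) + 3 = \left(1 - 48\right) + 3 = -47 + 3 = -44$)
$- \frac{2369}{v 3 \cdot 4} + \frac{2711 \frac{1}{-323}}{-135} = - \frac{2369}{\left(-44\right) 3 \cdot 4} + \frac{2711 \frac{1}{-323}}{-135} = - \frac{2369}{\left(-44\right) 12} + 2711 \left(- \frac{1}{323}\right) \left(- \frac{1}{135}\right) = - \frac{2369}{-528} - - \frac{2711}{43605} = \left(-2369\right) \left(- \frac{1}{528}\right) + \frac{2711}{43605} = \frac{2369}{528} + \frac{2711}{43605} = \frac{34910551}{7674480}$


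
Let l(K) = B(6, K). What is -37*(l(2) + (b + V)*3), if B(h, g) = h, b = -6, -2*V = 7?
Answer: 1665/2 ≈ 832.50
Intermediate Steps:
V = -7/2 (V = -½*7 = -7/2 ≈ -3.5000)
l(K) = 6
-37*(l(2) + (b + V)*3) = -37*(6 + (-6 - 7/2)*3) = -37*(6 - 19/2*3) = -37*(6 - 57/2) = -37*(-45/2) = 1665/2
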